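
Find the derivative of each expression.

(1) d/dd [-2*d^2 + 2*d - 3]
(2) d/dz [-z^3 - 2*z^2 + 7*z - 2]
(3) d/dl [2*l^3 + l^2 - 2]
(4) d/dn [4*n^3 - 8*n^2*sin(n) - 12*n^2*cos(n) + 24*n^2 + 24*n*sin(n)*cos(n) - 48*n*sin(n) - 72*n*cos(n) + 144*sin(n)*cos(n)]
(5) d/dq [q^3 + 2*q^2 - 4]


(1) = 2 - 4*d
(2) = -3*z^2 - 4*z + 7
(3) = 2*l*(3*l + 1)
(4) = 12*n^2*sin(n) - 8*n^2*cos(n) + 12*n^2 + 56*n*sin(n) - 72*n*cos(n) + 24*n*cos(2*n) + 48*n - 48*sin(n) + 12*sin(2*n) - 72*cos(n) + 144*cos(2*n)
(5) = q*(3*q + 4)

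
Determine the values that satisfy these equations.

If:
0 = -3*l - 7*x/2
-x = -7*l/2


Then:
l = 0
x = 0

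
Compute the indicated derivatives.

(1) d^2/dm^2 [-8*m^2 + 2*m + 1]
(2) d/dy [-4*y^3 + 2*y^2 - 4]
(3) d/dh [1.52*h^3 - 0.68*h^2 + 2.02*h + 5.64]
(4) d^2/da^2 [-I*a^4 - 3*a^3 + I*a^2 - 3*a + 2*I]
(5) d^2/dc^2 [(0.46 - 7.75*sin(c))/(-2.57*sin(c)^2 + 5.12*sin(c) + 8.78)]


(1) = -16
(2) = 4*y*(1 - 3*y)
(3) = 4.56*h^2 - 1.36*h + 2.02
(4) = -12*I*a^2 - 18*a + 2*I
(5) = (-51.187975*sin(c)^5 - 89.824584*sin(c)^4 - 965.036542*sin(c)^3 + 383.738364*sin(c)^2 + 467.457328*sin(c) - 741.65748)/(16.974593*sin(c)^6 - 101.451264*sin(c)^5 + 28.139958*sin(c)^4 + 558.966784*sin(c)^3 - 96.135732*sin(c)^2 - 1184.077824*sin(c) - 676.836152)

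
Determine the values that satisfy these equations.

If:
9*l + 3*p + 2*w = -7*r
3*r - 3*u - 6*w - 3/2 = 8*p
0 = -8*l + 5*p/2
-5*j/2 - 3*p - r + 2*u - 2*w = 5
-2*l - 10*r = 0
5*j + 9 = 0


Then:
j = -9/5
l = 45/742
p = 72/371
r = -9/742
u = 5/371
w = -387/742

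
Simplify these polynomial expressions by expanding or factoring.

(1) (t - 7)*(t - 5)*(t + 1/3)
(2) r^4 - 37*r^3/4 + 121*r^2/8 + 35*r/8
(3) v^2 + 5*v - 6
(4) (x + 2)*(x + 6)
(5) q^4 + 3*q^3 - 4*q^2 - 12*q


(1) = t^3 - 35*t^2/3 + 31*t + 35/3
(2) = r*(r - 7)*(r - 5/2)*(r + 1/4)
(3) = (v - 1)*(v + 6)
(4) = x^2 + 8*x + 12
(5) = q*(q - 2)*(q + 2)*(q + 3)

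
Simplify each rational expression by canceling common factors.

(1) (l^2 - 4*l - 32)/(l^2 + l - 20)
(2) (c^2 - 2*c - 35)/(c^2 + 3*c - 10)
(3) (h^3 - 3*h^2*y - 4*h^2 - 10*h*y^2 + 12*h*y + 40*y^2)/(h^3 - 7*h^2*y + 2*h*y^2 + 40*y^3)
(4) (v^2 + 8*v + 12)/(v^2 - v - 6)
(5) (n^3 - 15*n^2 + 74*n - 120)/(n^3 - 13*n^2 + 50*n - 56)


(1) = (l^2 - 4*l - 32)/(l^2 + l - 20)
(2) = (c - 7)/(c - 2)
(3) = (4 - h)/(-h + 4*y)
(4) = (v + 6)/(v - 3)
(5) = (n^2 - 11*n + 30)/(n^2 - 9*n + 14)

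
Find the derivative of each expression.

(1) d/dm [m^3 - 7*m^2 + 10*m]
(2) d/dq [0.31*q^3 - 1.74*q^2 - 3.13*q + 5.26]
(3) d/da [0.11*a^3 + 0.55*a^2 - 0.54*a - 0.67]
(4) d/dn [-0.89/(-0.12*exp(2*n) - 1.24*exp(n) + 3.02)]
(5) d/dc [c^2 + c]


(1) = 3*m^2 - 14*m + 10
(2) = 0.93*q^2 - 3.48*q - 3.13
(3) = 0.33*a^2 + 1.1*a - 0.54
(4) = (-0.2136*exp(n) - 1.1036)*exp(n)/(0.12*exp(2*n) + 1.24*exp(n) - 3.02)^2
(5) = 2*c + 1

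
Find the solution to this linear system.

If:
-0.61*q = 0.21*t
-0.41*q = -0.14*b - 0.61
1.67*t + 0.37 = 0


Then:
b = -4.13
q = 0.08
t = -0.22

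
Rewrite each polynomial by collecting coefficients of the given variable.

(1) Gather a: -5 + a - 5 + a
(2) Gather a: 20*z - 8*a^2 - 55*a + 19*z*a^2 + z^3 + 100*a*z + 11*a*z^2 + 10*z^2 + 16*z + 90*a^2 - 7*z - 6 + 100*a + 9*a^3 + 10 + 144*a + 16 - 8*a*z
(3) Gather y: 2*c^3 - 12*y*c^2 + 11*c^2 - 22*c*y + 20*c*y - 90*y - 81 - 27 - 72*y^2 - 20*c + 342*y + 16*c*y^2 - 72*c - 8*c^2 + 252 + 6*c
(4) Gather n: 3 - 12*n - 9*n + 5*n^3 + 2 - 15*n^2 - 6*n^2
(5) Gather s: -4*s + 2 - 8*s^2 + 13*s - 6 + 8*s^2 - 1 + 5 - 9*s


(1) = 2*a - 10
(2) = 9*a^3 + a^2*(19*z + 82) + a*(11*z^2 + 92*z + 189) + z^3 + 10*z^2 + 29*z + 20
(3) = 2*c^3 + 3*c^2 - 86*c + y^2*(16*c - 72) + y*(-12*c^2 - 2*c + 252) + 144
(4) = 5*n^3 - 21*n^2 - 21*n + 5
(5) = 0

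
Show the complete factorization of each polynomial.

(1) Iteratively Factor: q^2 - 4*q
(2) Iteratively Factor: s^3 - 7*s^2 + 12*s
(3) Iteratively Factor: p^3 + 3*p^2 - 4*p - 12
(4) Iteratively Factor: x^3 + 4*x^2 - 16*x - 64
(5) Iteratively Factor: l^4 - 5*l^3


(1) = (q - 4)*(q)
(2) = (s - 4)*(s^2 - 3*s) = (s - 4)*(s - 3)*(s)
(3) = (p - 2)*(p^2 + 5*p + 6) = (p - 2)*(p + 3)*(p + 2)
(4) = (x + 4)*(x^2 - 16) = (x + 4)^2*(x - 4)
(5) = (l - 5)*(l^3) = l*(l - 5)*(l^2) = l^2*(l - 5)*(l)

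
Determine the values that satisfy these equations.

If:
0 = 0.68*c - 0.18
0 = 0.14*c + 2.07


Then:
No Solution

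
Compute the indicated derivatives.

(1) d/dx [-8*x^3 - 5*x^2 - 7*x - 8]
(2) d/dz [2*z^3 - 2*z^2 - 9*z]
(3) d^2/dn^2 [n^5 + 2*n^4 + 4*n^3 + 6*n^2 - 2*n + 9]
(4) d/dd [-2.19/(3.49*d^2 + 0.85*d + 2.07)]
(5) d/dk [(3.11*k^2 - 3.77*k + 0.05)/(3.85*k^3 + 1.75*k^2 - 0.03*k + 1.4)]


(1) = -24*x^2 - 10*x - 7
(2) = 6*z^2 - 4*z - 9
(3) = 20*n^3 + 24*n^2 + 24*n + 12
(4) = (15.2862*d + 1.8615)/(3.49*d^2 + 0.85*d + 2.07)^2
(5) = (-11.9735*k^4 + 29.029*k^3 + 5.9267*k^2 + 8.533*k - 5.2765)/(14.8225*k^6 + 13.475*k^5 + 2.8315*k^4 + 10.675*k^3 + 4.9009*k^2 - 0.084*k + 1.96)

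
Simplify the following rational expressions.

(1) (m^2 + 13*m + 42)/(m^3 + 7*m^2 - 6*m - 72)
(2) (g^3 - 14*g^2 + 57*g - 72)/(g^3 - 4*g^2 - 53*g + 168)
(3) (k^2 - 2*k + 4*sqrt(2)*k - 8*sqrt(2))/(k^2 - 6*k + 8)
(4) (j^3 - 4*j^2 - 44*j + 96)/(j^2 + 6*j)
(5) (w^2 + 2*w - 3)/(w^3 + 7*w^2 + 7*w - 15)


(1) = (m + 7)/(m^2 + m - 12)
(2) = (g - 3)/(g + 7)
(3) = (k + 4*sqrt(2))/(k - 4)
(4) = (j^2 - 10*j + 16)/j
(5) = 1/(w + 5)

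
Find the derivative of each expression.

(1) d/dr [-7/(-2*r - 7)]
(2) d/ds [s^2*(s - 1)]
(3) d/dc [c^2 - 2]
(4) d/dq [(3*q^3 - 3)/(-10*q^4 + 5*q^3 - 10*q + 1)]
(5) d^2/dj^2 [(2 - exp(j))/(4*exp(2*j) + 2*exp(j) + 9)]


(1) = -14/(2*r + 7)^2
(2) = s*(3*s - 2)
(3) = 2*c
(4) = 3*(-3*q^2*(10*q^4 - 5*q^3 + 10*q - 1) + 5*(q^3 - 1)*(8*q^3 - 3*q^2 + 2))/(10*q^4 - 5*q^3 + 10*q - 1)^2
(5) = (-16*exp(4*j) + 136*exp(3*j) + 264*exp(2*j) - 262*exp(j) - 117)*exp(j)/(64*exp(6*j) + 96*exp(5*j) + 480*exp(4*j) + 440*exp(3*j) + 1080*exp(2*j) + 486*exp(j) + 729)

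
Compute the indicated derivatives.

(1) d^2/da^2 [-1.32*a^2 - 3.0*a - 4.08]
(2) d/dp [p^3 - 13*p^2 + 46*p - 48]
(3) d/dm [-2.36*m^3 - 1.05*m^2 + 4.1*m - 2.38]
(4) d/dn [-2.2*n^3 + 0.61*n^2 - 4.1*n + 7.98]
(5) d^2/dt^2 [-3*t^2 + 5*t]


(1) = -2.64000000000000
(2) = 3*p^2 - 26*p + 46
(3) = -7.08*m^2 - 2.1*m + 4.1
(4) = -6.6*n^2 + 1.22*n - 4.1
(5) = -6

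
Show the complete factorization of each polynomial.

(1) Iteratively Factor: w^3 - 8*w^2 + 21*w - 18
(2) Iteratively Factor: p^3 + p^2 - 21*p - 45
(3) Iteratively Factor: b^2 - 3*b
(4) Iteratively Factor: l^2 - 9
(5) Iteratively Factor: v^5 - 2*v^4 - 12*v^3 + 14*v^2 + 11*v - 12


(1) = (w - 2)*(w^2 - 6*w + 9) = (w - 3)*(w - 2)*(w - 3)
(2) = (p + 3)*(p^2 - 2*p - 15) = (p + 3)^2*(p - 5)
(3) = (b - 3)*(b)
(4) = (l - 3)*(l + 3)
(5) = (v - 1)*(v^4 - v^3 - 13*v^2 + v + 12) = (v - 1)*(v + 3)*(v^3 - 4*v^2 - v + 4) = (v - 1)*(v + 1)*(v + 3)*(v^2 - 5*v + 4) = (v - 4)*(v - 1)*(v + 1)*(v + 3)*(v - 1)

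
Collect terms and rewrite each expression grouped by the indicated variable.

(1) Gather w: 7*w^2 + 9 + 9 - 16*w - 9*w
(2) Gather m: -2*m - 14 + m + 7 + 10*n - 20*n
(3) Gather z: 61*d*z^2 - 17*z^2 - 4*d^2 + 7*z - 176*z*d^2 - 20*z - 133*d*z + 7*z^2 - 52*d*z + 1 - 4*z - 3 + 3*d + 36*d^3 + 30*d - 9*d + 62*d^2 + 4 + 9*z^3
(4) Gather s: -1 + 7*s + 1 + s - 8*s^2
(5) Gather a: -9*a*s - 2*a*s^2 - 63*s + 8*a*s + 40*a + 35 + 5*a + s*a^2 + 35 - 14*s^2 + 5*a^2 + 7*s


(1) = 7*w^2 - 25*w + 18
(2) = -m - 10*n - 7
(3) = 36*d^3 + 58*d^2 + 24*d + 9*z^3 + z^2*(61*d - 10) + z*(-176*d^2 - 185*d - 17) + 2
(4) = -8*s^2 + 8*s
(5) = a^2*(s + 5) + a*(-2*s^2 - s + 45) - 14*s^2 - 56*s + 70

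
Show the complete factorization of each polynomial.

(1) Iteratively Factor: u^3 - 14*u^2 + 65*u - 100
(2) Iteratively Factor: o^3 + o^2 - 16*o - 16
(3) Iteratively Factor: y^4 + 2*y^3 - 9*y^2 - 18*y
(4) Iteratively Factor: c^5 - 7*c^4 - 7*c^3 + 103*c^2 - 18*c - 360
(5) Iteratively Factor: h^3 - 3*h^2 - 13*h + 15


(1) = (u - 5)*(u^2 - 9*u + 20) = (u - 5)^2*(u - 4)
(2) = (o + 4)*(o^2 - 3*o - 4) = (o - 4)*(o + 4)*(o + 1)
(3) = (y)*(y^3 + 2*y^2 - 9*y - 18) = y*(y + 3)*(y^2 - y - 6) = y*(y + 2)*(y + 3)*(y - 3)
(4) = (c - 5)*(c^4 - 2*c^3 - 17*c^2 + 18*c + 72) = (c - 5)*(c - 3)*(c^3 + c^2 - 14*c - 24) = (c - 5)*(c - 4)*(c - 3)*(c^2 + 5*c + 6) = (c - 5)*(c - 4)*(c - 3)*(c + 3)*(c + 2)
(5) = (h - 1)*(h^2 - 2*h - 15) = (h - 5)*(h - 1)*(h + 3)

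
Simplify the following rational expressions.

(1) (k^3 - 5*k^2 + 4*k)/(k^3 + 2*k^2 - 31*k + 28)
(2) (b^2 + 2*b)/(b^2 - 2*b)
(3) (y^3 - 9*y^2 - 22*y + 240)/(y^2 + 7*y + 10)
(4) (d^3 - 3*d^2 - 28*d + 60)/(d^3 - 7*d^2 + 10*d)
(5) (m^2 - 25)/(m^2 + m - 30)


(1) = k/(k + 7)
(2) = (b + 2)/(b - 2)
(3) = (y^2 - 14*y + 48)/(y + 2)
(4) = (d^2 - d - 30)/(d^2 - 5*d)
(5) = (m + 5)/(m + 6)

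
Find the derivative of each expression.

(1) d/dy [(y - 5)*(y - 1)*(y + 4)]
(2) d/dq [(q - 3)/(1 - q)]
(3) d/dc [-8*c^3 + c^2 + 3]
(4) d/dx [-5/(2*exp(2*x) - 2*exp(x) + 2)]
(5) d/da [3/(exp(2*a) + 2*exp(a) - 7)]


(1) = 3*y^2 - 4*y - 19
(2) = -2/(q - 1)^2
(3) = 2*c*(1 - 12*c)
(4) = (5*exp(x) - 5/2)*exp(x)/(exp(2*x) - exp(x) + 1)^2
(5) = -6*(exp(a) + 1)*exp(a)/(exp(2*a) + 2*exp(a) - 7)^2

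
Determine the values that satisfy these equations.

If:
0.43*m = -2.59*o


Then:
m = -6.02325581395349*o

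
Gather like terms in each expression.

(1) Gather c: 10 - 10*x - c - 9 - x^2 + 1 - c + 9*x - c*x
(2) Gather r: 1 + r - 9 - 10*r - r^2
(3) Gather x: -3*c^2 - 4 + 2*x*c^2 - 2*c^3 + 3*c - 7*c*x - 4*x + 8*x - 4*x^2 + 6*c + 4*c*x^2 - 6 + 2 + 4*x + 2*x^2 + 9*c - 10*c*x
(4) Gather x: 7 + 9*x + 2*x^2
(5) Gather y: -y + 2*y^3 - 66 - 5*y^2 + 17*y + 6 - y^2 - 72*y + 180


(1) = c*(-x - 2) - x^2 - x + 2
(2) = -r^2 - 9*r - 8
(3) = -2*c^3 - 3*c^2 + 18*c + x^2*(4*c - 2) + x*(2*c^2 - 17*c + 8) - 8
(4) = 2*x^2 + 9*x + 7
(5) = 2*y^3 - 6*y^2 - 56*y + 120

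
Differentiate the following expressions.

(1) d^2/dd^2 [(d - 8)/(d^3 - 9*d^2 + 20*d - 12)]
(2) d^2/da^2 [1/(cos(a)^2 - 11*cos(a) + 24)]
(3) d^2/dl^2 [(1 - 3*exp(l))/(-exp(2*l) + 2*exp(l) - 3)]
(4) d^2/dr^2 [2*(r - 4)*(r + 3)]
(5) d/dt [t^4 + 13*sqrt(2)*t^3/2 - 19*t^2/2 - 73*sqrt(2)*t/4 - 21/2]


(1) = 2*((d - 8)*(3*d^2 - 18*d + 20)^2 + (-3*d^2 + 18*d - 3*(d - 8)*(d - 3) - 20)*(d^3 - 9*d^2 + 20*d - 12))/(d^3 - 9*d^2 + 20*d - 12)^3
(2) = (-4*sin(a)^4 + 27*sin(a)^2 - 1221*cos(a)/4 + 33*cos(3*a)/4 + 171)/((cos(a) - 8)^3*(cos(a) - 3)^3)
(3) = (3*exp(4*l) + 2*exp(3*l) - 48*exp(2*l) + 26*exp(l) + 21)*exp(l)/(exp(6*l) - 6*exp(5*l) + 21*exp(4*l) - 44*exp(3*l) + 63*exp(2*l) - 54*exp(l) + 27)
(4) = 4
(5) = 4*t^3 + 39*sqrt(2)*t^2/2 - 19*t - 73*sqrt(2)/4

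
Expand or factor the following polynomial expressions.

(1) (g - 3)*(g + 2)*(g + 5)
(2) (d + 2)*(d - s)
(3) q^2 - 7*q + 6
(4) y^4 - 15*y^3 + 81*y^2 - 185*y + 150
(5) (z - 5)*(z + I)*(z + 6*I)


(1) = g^3 + 4*g^2 - 11*g - 30
(2) = d^2 - d*s + 2*d - 2*s
(3) = (q - 6)*(q - 1)
(4) = (y - 5)^2*(y - 3)*(y - 2)
(5) = z^3 - 5*z^2 + 7*I*z^2 - 6*z - 35*I*z + 30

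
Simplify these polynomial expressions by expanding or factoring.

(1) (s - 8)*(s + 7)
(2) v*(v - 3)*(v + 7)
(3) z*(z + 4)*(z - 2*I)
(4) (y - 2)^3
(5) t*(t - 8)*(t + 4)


(1) = s^2 - s - 56
(2) = v^3 + 4*v^2 - 21*v
(3) = z^3 + 4*z^2 - 2*I*z^2 - 8*I*z
(4) = y^3 - 6*y^2 + 12*y - 8
(5) = t^3 - 4*t^2 - 32*t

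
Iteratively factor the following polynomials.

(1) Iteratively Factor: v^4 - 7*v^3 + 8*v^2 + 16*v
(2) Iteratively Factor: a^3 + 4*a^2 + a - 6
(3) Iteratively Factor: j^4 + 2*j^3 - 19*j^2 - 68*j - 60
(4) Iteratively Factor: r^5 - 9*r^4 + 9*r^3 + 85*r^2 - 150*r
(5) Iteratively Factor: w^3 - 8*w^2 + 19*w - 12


(1) = (v - 4)*(v^3 - 3*v^2 - 4*v) = (v - 4)^2*(v^2 + v) = (v - 4)^2*(v + 1)*(v)
(2) = (a + 2)*(a^2 + 2*a - 3) = (a - 1)*(a + 2)*(a + 3)
(3) = (j + 3)*(j^3 - j^2 - 16*j - 20) = (j - 5)*(j + 3)*(j^2 + 4*j + 4) = (j - 5)*(j + 2)*(j + 3)*(j + 2)
(4) = (r + 3)*(r^4 - 12*r^3 + 45*r^2 - 50*r) = r*(r + 3)*(r^3 - 12*r^2 + 45*r - 50) = r*(r - 5)*(r + 3)*(r^2 - 7*r + 10) = r*(r - 5)^2*(r + 3)*(r - 2)
(5) = (w - 4)*(w^2 - 4*w + 3) = (w - 4)*(w - 1)*(w - 3)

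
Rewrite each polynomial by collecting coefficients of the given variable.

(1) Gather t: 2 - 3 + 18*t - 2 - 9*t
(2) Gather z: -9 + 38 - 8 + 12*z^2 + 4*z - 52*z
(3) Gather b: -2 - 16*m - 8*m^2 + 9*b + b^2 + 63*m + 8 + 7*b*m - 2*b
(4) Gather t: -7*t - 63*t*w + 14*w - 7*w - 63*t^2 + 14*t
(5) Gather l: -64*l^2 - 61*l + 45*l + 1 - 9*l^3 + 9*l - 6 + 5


(1) = 9*t - 3
(2) = 12*z^2 - 48*z + 21
(3) = b^2 + b*(7*m + 7) - 8*m^2 + 47*m + 6
(4) = -63*t^2 + t*(7 - 63*w) + 7*w
(5) = -9*l^3 - 64*l^2 - 7*l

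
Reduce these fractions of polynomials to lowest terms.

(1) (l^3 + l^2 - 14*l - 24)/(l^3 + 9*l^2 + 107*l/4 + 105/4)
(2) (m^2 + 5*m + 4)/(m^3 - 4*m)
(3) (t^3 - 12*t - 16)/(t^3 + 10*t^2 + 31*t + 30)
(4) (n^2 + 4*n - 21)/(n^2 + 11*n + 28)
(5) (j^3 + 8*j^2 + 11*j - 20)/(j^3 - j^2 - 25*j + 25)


(1) = (4*l^2 - 8*l - 32)/(4*l^2 + 24*l + 35)
(2) = (m^2 + 5*m + 4)/(m^3 - 4*m)
(3) = (t^2 - 2*t - 8)/(t^2 + 8*t + 15)
(4) = (n - 3)/(n + 4)
(5) = (j + 4)/(j - 5)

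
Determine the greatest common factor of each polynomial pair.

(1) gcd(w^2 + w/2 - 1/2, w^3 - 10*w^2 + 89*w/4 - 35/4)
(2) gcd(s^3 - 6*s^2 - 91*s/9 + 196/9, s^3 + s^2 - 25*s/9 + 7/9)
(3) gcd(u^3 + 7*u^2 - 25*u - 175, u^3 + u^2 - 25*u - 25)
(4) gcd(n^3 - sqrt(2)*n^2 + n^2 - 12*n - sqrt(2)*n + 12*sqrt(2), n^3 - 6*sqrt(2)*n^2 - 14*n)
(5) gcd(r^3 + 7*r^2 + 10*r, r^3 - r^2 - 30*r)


(1) = w - 1/2
(2) = gcd((s - 7)*(s - 4/3)*(s + 7/3), (s - 1)*(s - 1/3)*(s + 7/3)) = s + 7/3
(3) = u^2 - 25
(4) = gcd((n - 3)*(n + 4)*(n - sqrt(2)), n*(n - 7*sqrt(2))*(n + sqrt(2))) = 1
(5) = gcd(r*(r + 2)*(r + 5), r*(r - 6)*(r + 5)) = r^2 + 5*r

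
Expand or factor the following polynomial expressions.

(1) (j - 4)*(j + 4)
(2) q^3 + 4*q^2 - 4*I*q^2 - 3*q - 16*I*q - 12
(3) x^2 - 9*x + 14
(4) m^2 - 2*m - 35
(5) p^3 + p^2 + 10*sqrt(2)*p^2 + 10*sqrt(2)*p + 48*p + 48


(1) = j^2 - 16
(2) = (q + 4)*(q - 3*I)*(q - I)
(3) = (x - 7)*(x - 2)
(4) = (m - 7)*(m + 5)
(5) = (p + 1)*(p + 4*sqrt(2))*(p + 6*sqrt(2))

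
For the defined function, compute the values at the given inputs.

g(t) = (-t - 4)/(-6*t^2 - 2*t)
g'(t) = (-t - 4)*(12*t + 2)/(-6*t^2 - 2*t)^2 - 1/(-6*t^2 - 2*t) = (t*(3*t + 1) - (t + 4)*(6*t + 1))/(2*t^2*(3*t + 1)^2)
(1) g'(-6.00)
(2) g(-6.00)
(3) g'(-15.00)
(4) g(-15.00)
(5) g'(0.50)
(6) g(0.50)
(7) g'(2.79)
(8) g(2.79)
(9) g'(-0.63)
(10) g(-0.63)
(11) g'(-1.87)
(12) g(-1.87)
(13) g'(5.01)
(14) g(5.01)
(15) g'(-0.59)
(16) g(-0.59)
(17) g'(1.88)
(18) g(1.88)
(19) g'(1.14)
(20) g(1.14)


(1) = 0.00
(2) = -0.01
(3) = -0.00
(4) = -0.01
(5) = -5.36
(6) = 1.80
(7) = -0.07
(8) = 0.13
(9) = 15.79
(10) = 3.01
(11) = 0.20
(12) = 0.12
(13) = -0.02
(14) = 0.06
(15) = 22.08
(16) = 3.75
(17) = -0.19
(18) = 0.24
(19) = -0.69
(20) = 0.51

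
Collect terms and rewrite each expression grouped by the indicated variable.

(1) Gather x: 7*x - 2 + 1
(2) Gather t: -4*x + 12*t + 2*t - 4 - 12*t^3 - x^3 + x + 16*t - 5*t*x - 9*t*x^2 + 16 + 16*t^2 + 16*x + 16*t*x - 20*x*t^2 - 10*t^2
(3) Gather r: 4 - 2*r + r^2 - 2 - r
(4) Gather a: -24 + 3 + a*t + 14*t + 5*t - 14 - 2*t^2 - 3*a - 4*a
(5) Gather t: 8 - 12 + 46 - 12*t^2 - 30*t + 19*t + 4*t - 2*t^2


(1) = 7*x - 1
(2) = -12*t^3 + t^2*(6 - 20*x) + t*(-9*x^2 + 11*x + 30) - x^3 + 13*x + 12
(3) = r^2 - 3*r + 2
(4) = a*(t - 7) - 2*t^2 + 19*t - 35
(5) = -14*t^2 - 7*t + 42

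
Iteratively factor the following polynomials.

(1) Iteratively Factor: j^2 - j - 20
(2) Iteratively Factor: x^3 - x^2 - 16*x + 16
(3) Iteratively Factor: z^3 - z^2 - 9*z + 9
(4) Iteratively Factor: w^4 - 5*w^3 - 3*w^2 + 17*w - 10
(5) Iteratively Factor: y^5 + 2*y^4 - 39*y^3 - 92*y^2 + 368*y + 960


(1) = (j + 4)*(j - 5)
(2) = (x - 4)*(x^2 + 3*x - 4) = (x - 4)*(x + 4)*(x - 1)
(3) = (z + 3)*(z^2 - 4*z + 3) = (z - 3)*(z + 3)*(z - 1)
(4) = (w + 2)*(w^3 - 7*w^2 + 11*w - 5) = (w - 1)*(w + 2)*(w^2 - 6*w + 5) = (w - 5)*(w - 1)*(w + 2)*(w - 1)
(5) = (y + 4)*(y^4 - 2*y^3 - 31*y^2 + 32*y + 240) = (y + 3)*(y + 4)*(y^3 - 5*y^2 - 16*y + 80) = (y - 5)*(y + 3)*(y + 4)*(y^2 - 16) = (y - 5)*(y + 3)*(y + 4)^2*(y - 4)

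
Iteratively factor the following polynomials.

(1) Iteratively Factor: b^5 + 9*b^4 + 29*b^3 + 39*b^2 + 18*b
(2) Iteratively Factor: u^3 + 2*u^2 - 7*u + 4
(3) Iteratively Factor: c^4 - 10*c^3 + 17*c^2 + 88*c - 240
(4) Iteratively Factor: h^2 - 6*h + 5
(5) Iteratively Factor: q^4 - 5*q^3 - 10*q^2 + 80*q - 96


(1) = (b + 1)*(b^4 + 8*b^3 + 21*b^2 + 18*b) = (b + 1)*(b + 3)*(b^3 + 5*b^2 + 6*b) = b*(b + 1)*(b + 3)*(b^2 + 5*b + 6) = b*(b + 1)*(b + 3)^2*(b + 2)
(2) = (u + 4)*(u^2 - 2*u + 1) = (u - 1)*(u + 4)*(u - 1)
(3) = (c - 5)*(c^3 - 5*c^2 - 8*c + 48) = (c - 5)*(c + 3)*(c^2 - 8*c + 16) = (c - 5)*(c - 4)*(c + 3)*(c - 4)
(4) = (h - 5)*(h - 1)
(5) = (q - 3)*(q^3 - 2*q^2 - 16*q + 32) = (q - 3)*(q - 2)*(q^2 - 16) = (q - 4)*(q - 3)*(q - 2)*(q + 4)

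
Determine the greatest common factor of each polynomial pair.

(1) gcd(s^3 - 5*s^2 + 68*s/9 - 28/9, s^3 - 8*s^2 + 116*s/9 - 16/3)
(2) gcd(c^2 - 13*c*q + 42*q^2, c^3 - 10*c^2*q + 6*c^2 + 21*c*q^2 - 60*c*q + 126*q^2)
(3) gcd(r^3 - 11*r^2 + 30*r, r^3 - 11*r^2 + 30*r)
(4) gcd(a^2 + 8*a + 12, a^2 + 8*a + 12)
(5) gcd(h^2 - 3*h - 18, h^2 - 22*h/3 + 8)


(1) = s - 2/3
(2) = gcd((c - 7*q)*(c - 6*q), (c + 6)*(c - 7*q)*(c - 3*q)) = -c + 7*q
(3) = r^3 - 11*r^2 + 30*r
(4) = a^2 + 8*a + 12
(5) = gcd((h - 6)*(h + 3), (h - 6)*(h - 4/3)) = h - 6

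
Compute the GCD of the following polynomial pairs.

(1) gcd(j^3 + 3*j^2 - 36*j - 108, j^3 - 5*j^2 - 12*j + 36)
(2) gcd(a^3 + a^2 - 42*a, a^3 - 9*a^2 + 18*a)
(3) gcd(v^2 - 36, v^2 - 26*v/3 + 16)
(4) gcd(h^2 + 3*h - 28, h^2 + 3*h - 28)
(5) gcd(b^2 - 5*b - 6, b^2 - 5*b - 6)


(1) = j^2 - 3*j - 18
(2) = a^2 - 6*a
(3) = gcd((v - 6)*(v + 6), (v - 6)*(v - 8/3)) = v - 6
(4) = h^2 + 3*h - 28
(5) = gcd((b - 6)*(b + 1), (b - 6)*(b + 1)) = b^2 - 5*b - 6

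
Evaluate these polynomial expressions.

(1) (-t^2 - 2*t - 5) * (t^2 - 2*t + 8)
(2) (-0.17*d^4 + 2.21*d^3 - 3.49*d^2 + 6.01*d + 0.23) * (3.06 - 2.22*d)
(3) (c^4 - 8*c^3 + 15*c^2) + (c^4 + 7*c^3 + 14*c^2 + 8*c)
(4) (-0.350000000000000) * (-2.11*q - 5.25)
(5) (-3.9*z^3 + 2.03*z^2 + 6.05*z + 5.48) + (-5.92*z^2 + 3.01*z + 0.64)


(1) = -t^4 - 9*t^2 - 6*t - 40
(2) = 0.3774*d^5 - 5.4264*d^4 + 14.5104*d^3 - 24.0216*d^2 + 17.88*d + 0.7038
(3) = 2*c^4 - c^3 + 29*c^2 + 8*c
(4) = 0.7385*q + 1.8375
(5) = -3.9*z^3 - 3.89*z^2 + 9.06*z + 6.12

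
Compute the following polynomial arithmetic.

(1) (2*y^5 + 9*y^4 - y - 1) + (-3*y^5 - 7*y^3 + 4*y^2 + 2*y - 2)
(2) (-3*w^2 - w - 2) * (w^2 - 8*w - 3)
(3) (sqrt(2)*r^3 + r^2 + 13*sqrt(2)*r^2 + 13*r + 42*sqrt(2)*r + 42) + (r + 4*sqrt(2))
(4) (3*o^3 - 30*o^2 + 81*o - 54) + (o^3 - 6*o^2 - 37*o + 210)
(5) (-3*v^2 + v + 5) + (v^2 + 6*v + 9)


(1) = -y^5 + 9*y^4 - 7*y^3 + 4*y^2 + y - 3
(2) = -3*w^4 + 23*w^3 + 15*w^2 + 19*w + 6
(3) = sqrt(2)*r^3 + r^2 + 13*sqrt(2)*r^2 + 14*r + 42*sqrt(2)*r + 4*sqrt(2) + 42
(4) = 4*o^3 - 36*o^2 + 44*o + 156
(5) = -2*v^2 + 7*v + 14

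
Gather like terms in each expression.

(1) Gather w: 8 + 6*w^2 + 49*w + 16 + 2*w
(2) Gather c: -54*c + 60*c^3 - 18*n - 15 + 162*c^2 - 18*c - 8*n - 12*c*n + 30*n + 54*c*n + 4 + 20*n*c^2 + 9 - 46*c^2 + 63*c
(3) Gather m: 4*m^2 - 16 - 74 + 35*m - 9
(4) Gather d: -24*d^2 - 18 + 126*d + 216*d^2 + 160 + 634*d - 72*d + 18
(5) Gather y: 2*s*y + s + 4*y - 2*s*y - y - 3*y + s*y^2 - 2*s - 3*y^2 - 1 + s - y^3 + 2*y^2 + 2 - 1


(1) = 6*w^2 + 51*w + 24
(2) = 60*c^3 + c^2*(20*n + 116) + c*(42*n - 9) + 4*n - 2
(3) = 4*m^2 + 35*m - 99
(4) = 192*d^2 + 688*d + 160
(5) = -y^3 + y^2*(s - 1)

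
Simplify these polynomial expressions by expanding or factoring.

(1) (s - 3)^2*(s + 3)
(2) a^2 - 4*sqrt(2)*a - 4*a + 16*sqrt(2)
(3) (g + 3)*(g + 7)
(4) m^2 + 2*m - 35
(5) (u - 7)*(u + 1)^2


(1) = s^3 - 3*s^2 - 9*s + 27
(2) = (a - 4)*(a - 4*sqrt(2))
(3) = g^2 + 10*g + 21
(4) = (m - 5)*(m + 7)
(5) = u^3 - 5*u^2 - 13*u - 7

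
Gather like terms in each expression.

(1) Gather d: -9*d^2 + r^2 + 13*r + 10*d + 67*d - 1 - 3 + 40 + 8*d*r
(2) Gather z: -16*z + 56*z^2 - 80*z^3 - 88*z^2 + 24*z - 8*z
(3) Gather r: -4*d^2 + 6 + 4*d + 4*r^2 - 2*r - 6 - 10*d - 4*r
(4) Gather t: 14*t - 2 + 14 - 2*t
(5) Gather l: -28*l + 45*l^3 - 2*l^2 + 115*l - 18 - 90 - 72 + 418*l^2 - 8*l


(1) = -9*d^2 + d*(8*r + 77) + r^2 + 13*r + 36
(2) = -80*z^3 - 32*z^2
(3) = -4*d^2 - 6*d + 4*r^2 - 6*r
(4) = 12*t + 12
(5) = 45*l^3 + 416*l^2 + 79*l - 180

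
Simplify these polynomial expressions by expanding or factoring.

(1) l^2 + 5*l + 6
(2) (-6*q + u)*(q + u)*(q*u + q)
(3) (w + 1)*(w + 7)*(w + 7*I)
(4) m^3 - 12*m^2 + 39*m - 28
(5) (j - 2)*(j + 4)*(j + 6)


(1) = (l + 2)*(l + 3)
(2) = -6*q^3*u - 6*q^3 - 5*q^2*u^2 - 5*q^2*u + q*u^3 + q*u^2
(3) = w^3 + 8*w^2 + 7*I*w^2 + 7*w + 56*I*w + 49*I
(4) = (m - 7)*(m - 4)*(m - 1)
(5) = j^3 + 8*j^2 + 4*j - 48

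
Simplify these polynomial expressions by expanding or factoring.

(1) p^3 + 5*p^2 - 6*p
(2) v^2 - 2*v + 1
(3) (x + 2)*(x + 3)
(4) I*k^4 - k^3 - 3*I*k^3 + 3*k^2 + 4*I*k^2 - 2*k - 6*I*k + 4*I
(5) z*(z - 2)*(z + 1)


(1) = p*(p - 1)*(p + 6)
(2) = (v - 1)^2
(3) = x^2 + 5*x + 6
(4) = (k - 2)*(k - 1)*(k + 2*I)*(I*k + 1)
(5) = z^3 - z^2 - 2*z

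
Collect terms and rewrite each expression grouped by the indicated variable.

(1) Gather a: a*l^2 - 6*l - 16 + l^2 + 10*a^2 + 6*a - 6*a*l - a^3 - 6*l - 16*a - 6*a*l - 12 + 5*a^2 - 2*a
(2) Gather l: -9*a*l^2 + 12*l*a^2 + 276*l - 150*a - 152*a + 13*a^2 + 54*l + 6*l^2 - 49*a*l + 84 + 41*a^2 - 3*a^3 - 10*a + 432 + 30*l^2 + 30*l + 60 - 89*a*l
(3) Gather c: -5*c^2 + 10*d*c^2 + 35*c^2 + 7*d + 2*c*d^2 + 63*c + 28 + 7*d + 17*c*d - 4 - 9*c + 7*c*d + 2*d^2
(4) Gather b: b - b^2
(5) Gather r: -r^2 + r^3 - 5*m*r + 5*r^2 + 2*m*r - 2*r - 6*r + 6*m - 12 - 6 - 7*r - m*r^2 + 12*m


(1) = -a^3 + 15*a^2 + a*(l^2 - 12*l - 12) + l^2 - 12*l - 28
(2) = -3*a^3 + 54*a^2 - 312*a + l^2*(36 - 9*a) + l*(12*a^2 - 138*a + 360) + 576
(3) = c^2*(10*d + 30) + c*(2*d^2 + 24*d + 54) + 2*d^2 + 14*d + 24
(4) = -b^2 + b
(5) = 18*m + r^3 + r^2*(4 - m) + r*(-3*m - 15) - 18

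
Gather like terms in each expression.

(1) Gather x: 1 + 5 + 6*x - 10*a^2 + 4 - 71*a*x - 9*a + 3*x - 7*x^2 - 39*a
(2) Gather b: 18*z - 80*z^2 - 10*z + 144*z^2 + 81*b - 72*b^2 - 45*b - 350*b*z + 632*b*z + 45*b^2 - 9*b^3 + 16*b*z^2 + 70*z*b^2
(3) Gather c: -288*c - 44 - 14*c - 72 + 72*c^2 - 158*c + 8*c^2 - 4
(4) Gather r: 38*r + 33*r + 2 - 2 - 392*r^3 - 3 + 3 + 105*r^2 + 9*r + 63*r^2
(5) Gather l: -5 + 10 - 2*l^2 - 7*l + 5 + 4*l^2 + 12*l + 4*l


(1) = -10*a^2 - 48*a - 7*x^2 + x*(9 - 71*a) + 10
(2) = -9*b^3 + b^2*(70*z - 27) + b*(16*z^2 + 282*z + 36) + 64*z^2 + 8*z
(3) = 80*c^2 - 460*c - 120
(4) = -392*r^3 + 168*r^2 + 80*r
(5) = 2*l^2 + 9*l + 10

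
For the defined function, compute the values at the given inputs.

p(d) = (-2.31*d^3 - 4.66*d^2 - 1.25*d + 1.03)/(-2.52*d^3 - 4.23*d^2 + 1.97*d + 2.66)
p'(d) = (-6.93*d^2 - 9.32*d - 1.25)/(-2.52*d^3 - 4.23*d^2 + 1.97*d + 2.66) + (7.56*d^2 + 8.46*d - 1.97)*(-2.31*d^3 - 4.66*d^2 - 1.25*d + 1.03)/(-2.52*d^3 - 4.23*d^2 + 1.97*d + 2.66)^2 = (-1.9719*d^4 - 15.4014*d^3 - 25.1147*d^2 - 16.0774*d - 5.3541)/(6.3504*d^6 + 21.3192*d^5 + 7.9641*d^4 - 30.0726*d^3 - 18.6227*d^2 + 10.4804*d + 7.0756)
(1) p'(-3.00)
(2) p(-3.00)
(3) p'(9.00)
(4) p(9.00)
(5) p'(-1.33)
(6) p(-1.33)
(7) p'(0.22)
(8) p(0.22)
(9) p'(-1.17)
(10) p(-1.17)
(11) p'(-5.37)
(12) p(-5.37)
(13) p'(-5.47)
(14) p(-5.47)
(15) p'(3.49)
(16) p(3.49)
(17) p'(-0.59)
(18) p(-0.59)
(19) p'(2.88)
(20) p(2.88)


(1) = 0.10
(2) = 0.94
(3) = -0.01
(4) = 0.96
(5) = 0.73
(6) = 0.08
(7) = -1.25
(8) = 0.18
(9) = 0.02
(10) = 0.13
(11) = 0.00
(12) = 0.89
(13) = 0.00
(14) = 0.89
(15) = -0.06
(16) = 1.06
(17) = -5.72
(18) = 1.14
(19) = -0.10
(20) = 1.11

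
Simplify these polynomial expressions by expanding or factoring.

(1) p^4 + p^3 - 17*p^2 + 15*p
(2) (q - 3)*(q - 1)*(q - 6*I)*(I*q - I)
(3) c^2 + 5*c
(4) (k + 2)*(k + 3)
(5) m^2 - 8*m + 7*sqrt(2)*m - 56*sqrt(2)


(1) = p*(p - 3)*(p - 1)*(p + 5)
(2) = I*q^4 + 6*q^3 - 5*I*q^3 - 30*q^2 + 7*I*q^2 + 42*q - 3*I*q - 18
(3) = c*(c + 5)
(4) = k^2 + 5*k + 6
(5) = (m - 8)*(m + 7*sqrt(2))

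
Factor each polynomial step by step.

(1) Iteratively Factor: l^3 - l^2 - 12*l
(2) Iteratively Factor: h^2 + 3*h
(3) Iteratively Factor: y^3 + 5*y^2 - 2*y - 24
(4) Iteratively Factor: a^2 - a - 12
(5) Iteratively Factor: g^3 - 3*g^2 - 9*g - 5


(1) = (l)*(l^2 - l - 12) = l*(l - 4)*(l + 3)
(2) = (h + 3)*(h)
(3) = (y + 3)*(y^2 + 2*y - 8) = (y + 3)*(y + 4)*(y - 2)
(4) = (a + 3)*(a - 4)
(5) = (g + 1)*(g^2 - 4*g - 5) = (g - 5)*(g + 1)*(g + 1)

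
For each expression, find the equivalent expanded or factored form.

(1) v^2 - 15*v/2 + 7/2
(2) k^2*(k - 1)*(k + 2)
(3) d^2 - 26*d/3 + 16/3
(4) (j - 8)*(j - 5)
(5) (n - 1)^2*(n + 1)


(1) = (v - 7)*(v - 1/2)
(2) = k^4 + k^3 - 2*k^2
(3) = (d - 8)*(d - 2/3)
(4) = j^2 - 13*j + 40
(5) = n^3 - n^2 - n + 1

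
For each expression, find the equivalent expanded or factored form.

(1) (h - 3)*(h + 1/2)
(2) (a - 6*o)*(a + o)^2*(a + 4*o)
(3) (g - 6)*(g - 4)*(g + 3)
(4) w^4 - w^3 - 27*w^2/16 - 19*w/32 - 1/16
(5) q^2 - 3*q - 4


(1) = h^2 - 5*h/2 - 3/2
(2) = a^4 - 27*a^2*o^2 - 50*a*o^3 - 24*o^4
(3) = g^3 - 7*g^2 - 6*g + 72
(4) = (w - 2)*(w + 1/4)^2*(w + 1/2)
(5) = (q - 4)*(q + 1)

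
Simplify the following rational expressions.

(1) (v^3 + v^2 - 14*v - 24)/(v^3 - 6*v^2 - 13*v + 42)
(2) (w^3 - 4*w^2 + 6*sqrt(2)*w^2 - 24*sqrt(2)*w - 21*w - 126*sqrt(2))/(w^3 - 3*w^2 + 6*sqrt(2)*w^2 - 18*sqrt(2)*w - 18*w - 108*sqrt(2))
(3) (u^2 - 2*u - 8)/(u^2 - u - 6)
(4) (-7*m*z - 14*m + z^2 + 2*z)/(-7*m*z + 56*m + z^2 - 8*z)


(1) = (v^2 - 2*v - 8)/(v^2 - 9*v + 14)
(2) = (w - 7)/(w - 6)
(3) = (u - 4)/(u - 3)
(4) = (z + 2)/(z - 8)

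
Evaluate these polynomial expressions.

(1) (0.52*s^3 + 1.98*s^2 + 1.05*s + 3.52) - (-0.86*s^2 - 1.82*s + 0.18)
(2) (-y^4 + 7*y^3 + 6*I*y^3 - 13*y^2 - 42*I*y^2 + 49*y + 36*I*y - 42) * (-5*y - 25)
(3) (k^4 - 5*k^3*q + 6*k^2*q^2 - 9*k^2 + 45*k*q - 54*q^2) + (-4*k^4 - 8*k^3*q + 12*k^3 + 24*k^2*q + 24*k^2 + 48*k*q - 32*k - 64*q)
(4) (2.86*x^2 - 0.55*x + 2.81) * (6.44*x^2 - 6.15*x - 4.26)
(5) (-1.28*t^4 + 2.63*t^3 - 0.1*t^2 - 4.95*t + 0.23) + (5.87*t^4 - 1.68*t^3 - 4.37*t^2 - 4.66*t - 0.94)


(1) = 0.52*s^3 + 2.84*s^2 + 2.87*s + 3.34
(2) = 5*y^5 - 10*y^4 - 30*I*y^4 - 110*y^3 + 60*I*y^3 + 80*y^2 + 870*I*y^2 - 1015*y - 900*I*y + 1050
(3) = -3*k^4 - 13*k^3*q + 12*k^3 + 6*k^2*q^2 + 24*k^2*q + 15*k^2 + 93*k*q - 32*k - 54*q^2 - 64*q
(4) = 18.4184*x^4 - 21.131*x^3 + 9.2953*x^2 - 14.9385*x - 11.9706
(5) = 4.59*t^4 + 0.95*t^3 - 4.47*t^2 - 9.61*t - 0.71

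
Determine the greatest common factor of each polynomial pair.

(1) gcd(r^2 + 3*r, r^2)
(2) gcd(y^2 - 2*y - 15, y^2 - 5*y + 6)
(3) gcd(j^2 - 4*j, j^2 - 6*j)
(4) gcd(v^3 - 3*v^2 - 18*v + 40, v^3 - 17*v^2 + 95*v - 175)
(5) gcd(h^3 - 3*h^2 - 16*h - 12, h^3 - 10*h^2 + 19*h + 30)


(1) = gcd(r*(r + 3), r^2) = r
(2) = 1
(3) = j
(4) = gcd((v - 5)*(v - 2)*(v + 4), (v - 7)*(v - 5)^2) = v - 5
(5) = gcd((h - 6)*(h + 1)*(h + 2), (h - 6)*(h - 5)*(h + 1)) = h^2 - 5*h - 6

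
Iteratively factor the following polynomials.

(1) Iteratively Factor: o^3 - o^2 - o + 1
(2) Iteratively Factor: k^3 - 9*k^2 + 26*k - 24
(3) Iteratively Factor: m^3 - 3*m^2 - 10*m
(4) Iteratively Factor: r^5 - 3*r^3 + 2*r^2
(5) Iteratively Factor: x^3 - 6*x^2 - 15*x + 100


(1) = (o - 1)*(o^2 - 1) = (o - 1)^2*(o + 1)
(2) = (k - 3)*(k^2 - 6*k + 8) = (k - 3)*(k - 2)*(k - 4)
(3) = (m + 2)*(m^2 - 5*m) = (m - 5)*(m + 2)*(m)
(4) = (r + 2)*(r^4 - 2*r^3 + r^2) = r*(r + 2)*(r^3 - 2*r^2 + r) = r^2*(r + 2)*(r^2 - 2*r + 1) = r^2*(r - 1)*(r + 2)*(r - 1)
(5) = (x + 4)*(x^2 - 10*x + 25) = (x - 5)*(x + 4)*(x - 5)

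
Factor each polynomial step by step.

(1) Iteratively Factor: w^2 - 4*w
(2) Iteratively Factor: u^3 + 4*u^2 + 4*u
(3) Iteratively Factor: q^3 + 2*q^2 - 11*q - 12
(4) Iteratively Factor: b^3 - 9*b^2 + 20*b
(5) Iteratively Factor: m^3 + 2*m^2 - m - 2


(1) = (w - 4)*(w)
(2) = (u + 2)*(u^2 + 2*u) = (u + 2)^2*(u)
(3) = (q + 4)*(q^2 - 2*q - 3) = (q + 1)*(q + 4)*(q - 3)
(4) = (b - 4)*(b^2 - 5*b) = b*(b - 4)*(b - 5)
(5) = (m + 2)*(m^2 - 1) = (m - 1)*(m + 2)*(m + 1)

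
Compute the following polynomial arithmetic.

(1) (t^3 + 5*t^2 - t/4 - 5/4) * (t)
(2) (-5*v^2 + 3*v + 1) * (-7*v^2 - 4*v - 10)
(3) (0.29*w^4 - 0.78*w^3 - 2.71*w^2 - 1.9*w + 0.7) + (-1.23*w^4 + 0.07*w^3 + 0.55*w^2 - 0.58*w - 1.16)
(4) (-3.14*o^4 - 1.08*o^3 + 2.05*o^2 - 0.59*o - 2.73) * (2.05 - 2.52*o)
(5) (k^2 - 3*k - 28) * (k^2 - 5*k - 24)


(1) = t^4 + 5*t^3 - t^2/4 - 5*t/4
(2) = 35*v^4 - v^3 + 31*v^2 - 34*v - 10
(3) = -0.94*w^4 - 0.71*w^3 - 2.16*w^2 - 2.48*w - 0.46
(4) = 7.9128*o^5 - 3.7154*o^4 - 7.38*o^3 + 5.6893*o^2 + 5.6701*o - 5.5965
(5) = k^4 - 8*k^3 - 37*k^2 + 212*k + 672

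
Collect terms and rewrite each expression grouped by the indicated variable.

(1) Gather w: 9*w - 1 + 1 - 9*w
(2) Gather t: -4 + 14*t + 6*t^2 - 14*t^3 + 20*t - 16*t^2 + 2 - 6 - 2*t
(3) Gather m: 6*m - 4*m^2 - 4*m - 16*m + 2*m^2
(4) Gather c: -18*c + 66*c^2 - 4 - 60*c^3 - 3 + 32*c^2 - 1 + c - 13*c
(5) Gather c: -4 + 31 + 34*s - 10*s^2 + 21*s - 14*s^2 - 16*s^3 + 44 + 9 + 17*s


(1) = 0
(2) = -14*t^3 - 10*t^2 + 32*t - 8
(3) = -2*m^2 - 14*m
(4) = -60*c^3 + 98*c^2 - 30*c - 8
(5) = -16*s^3 - 24*s^2 + 72*s + 80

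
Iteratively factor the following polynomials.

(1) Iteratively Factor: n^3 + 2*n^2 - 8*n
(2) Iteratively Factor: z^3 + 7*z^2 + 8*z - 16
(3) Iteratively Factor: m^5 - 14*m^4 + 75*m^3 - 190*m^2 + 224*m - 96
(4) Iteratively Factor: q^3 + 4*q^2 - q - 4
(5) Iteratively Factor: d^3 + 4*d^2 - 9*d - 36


(1) = (n + 4)*(n^2 - 2*n) = n*(n + 4)*(n - 2)
(2) = (z - 1)*(z^2 + 8*z + 16) = (z - 1)*(z + 4)*(z + 4)
(3) = (m - 1)*(m^4 - 13*m^3 + 62*m^2 - 128*m + 96) = (m - 4)*(m - 1)*(m^3 - 9*m^2 + 26*m - 24) = (m - 4)*(m - 2)*(m - 1)*(m^2 - 7*m + 12) = (m - 4)^2*(m - 2)*(m - 1)*(m - 3)
(4) = (q - 1)*(q^2 + 5*q + 4) = (q - 1)*(q + 4)*(q + 1)
(5) = (d + 4)*(d^2 - 9) = (d - 3)*(d + 4)*(d + 3)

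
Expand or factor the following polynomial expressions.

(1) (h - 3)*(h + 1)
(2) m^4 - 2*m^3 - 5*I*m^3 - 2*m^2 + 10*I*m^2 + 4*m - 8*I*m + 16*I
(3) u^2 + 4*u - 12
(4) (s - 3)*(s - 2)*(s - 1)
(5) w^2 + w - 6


(1) = h^2 - 2*h - 3
(2) = (m - 2)*(m - 4*I)*(m - 2*I)*(m + I)
(3) = (u - 2)*(u + 6)
(4) = s^3 - 6*s^2 + 11*s - 6
(5) = (w - 2)*(w + 3)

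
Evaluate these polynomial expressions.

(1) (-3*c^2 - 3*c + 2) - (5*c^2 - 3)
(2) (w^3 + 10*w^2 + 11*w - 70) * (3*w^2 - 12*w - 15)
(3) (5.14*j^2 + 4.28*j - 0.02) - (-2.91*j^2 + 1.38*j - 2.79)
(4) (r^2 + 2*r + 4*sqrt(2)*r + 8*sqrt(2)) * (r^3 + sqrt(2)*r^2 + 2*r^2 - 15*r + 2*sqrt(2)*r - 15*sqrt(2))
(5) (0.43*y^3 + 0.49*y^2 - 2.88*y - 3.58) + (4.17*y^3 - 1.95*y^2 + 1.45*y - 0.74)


(1) = -8*c^2 - 3*c + 5
(2) = 3*w^5 + 18*w^4 - 102*w^3 - 492*w^2 + 675*w + 1050
(3) = 8.05*j^2 + 2.9*j + 2.77
(4) = r^5 + 4*r^4 + 5*sqrt(2)*r^4 - 3*r^3 + 20*sqrt(2)*r^3 - 55*sqrt(2)*r^2 + 2*r^2 - 150*sqrt(2)*r - 88*r - 240
(5) = 4.6*y^3 - 1.46*y^2 - 1.43*y - 4.32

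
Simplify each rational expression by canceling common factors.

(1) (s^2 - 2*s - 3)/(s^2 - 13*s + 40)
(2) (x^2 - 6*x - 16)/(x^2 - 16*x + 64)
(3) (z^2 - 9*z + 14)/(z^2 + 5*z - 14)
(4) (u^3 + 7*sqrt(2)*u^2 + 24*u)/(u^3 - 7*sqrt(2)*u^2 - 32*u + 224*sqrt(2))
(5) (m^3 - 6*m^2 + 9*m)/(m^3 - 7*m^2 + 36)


(1) = (s^2 - 2*s - 3)/(s^2 - 13*s + 40)
(2) = (x + 2)/(x - 8)
(3) = (z - 7)/(z + 7)
(4) = (u^2 + 3*sqrt(2)*u)/(u^2 - 11*sqrt(2)*u + 56)
(5) = (m^2 - 3*m)/(m^2 - 4*m - 12)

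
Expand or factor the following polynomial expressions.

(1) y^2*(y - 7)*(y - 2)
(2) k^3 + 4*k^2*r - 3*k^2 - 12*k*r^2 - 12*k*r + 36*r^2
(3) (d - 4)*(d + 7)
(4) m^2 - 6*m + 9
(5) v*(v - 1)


(1) = y^4 - 9*y^3 + 14*y^2
(2) = (k - 3)*(k - 2*r)*(k + 6*r)
(3) = d^2 + 3*d - 28
(4) = (m - 3)^2
(5) = v^2 - v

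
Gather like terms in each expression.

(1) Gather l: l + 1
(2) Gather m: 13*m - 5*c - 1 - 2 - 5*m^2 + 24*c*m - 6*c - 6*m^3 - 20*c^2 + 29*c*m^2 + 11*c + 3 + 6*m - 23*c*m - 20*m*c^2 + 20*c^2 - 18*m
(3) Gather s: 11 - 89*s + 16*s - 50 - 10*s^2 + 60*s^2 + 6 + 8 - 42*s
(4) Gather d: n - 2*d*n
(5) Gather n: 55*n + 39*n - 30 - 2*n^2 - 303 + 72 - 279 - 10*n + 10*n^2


(1) = l + 1
(2) = -6*m^3 + m^2*(29*c - 5) + m*(-20*c^2 + c + 1)
(3) = 50*s^2 - 115*s - 25
(4) = -2*d*n + n
(5) = 8*n^2 + 84*n - 540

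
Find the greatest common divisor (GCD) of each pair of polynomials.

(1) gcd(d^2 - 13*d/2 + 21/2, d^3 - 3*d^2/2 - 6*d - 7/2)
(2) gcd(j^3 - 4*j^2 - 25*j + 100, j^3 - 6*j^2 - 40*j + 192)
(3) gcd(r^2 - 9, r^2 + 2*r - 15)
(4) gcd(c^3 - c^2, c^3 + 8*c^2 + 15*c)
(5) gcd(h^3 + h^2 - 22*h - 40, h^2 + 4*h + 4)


(1) = gcd((d - 7/2)*(d - 3), (d - 7/2)*(d + 1)^2) = d - 7/2
(2) = j - 4
(3) = gcd((r - 3)*(r + 3), (r - 3)*(r + 5)) = r - 3
(4) = c
(5) = h + 2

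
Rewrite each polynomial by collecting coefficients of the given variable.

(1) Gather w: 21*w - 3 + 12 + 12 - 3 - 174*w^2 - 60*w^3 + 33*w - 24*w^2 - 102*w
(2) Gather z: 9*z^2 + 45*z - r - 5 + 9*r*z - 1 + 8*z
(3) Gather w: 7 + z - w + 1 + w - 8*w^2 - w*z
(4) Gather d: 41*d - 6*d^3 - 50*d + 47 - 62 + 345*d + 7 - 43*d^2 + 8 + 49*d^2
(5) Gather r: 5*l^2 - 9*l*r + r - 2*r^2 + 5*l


(1) = -60*w^3 - 198*w^2 - 48*w + 18
(2) = -r + 9*z^2 + z*(9*r + 53) - 6
(3) = -8*w^2 - w*z + z + 8
(4) = -6*d^3 + 6*d^2 + 336*d
(5) = 5*l^2 + 5*l - 2*r^2 + r*(1 - 9*l)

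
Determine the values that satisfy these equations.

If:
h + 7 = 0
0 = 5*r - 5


Then:
h = -7
r = 1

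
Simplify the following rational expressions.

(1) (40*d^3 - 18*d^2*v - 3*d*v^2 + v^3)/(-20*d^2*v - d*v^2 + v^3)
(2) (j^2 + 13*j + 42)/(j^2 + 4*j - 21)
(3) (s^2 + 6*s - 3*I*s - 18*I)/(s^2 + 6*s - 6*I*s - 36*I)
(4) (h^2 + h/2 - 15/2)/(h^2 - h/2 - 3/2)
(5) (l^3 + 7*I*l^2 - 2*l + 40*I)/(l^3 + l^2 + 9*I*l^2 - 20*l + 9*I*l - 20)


(1) = (-2*d + v)/v
(2) = (j + 6)/(j - 3)
(3) = (s - 3*I)/(s - 6*I)
(4) = (2*h^2 + h - 15)/(2*h^2 - h - 3)
(5) = (l - 2*I)/(l + 1)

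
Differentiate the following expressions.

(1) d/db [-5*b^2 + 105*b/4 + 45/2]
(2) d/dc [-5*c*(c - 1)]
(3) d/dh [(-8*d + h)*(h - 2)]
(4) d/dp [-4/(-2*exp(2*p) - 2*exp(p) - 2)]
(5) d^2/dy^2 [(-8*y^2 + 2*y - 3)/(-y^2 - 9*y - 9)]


(1) = 105/4 - 10*b
(2) = 5 - 10*c
(3) = -8*d + 2*h - 2
(4) = (-4*exp(p) - 2)*exp(p)/(exp(2*p) + exp(p) + 1)^2
(5) = 2*(-74*y^3 - 207*y^2 + 135*y + 1026)/(y^6 + 27*y^5 + 270*y^4 + 1215*y^3 + 2430*y^2 + 2187*y + 729)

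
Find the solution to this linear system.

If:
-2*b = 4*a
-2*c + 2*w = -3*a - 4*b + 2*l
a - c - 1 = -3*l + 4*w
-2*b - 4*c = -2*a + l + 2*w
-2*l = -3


Then:
a = 15/118
b = -15/59
c = -43/59
l = 3/2
w = 257/236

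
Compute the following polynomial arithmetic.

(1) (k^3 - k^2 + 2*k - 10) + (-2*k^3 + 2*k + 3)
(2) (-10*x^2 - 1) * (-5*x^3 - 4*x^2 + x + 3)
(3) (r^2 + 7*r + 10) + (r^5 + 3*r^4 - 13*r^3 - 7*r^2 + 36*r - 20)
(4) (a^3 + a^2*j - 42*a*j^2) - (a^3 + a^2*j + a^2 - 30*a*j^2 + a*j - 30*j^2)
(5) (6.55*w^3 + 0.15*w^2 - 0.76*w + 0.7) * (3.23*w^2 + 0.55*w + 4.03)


(1) = -k^3 - k^2 + 4*k - 7
(2) = 50*x^5 + 40*x^4 - 5*x^3 - 26*x^2 - x - 3
(3) = r^5 + 3*r^4 - 13*r^3 - 6*r^2 + 43*r - 10
(4) = -a^2 - 12*a*j^2 - a*j + 30*j^2
(5) = 21.1565*w^5 + 4.087*w^4 + 24.0242*w^3 + 2.4475*w^2 - 2.6778*w + 2.821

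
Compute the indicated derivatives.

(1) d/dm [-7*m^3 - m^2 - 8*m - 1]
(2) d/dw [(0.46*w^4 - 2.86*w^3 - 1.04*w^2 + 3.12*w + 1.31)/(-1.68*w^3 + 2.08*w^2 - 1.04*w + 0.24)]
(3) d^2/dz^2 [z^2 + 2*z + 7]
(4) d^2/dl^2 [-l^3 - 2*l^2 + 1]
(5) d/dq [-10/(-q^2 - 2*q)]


(1) = -21*m^2 - 2*m - 8
(2) = (-0.7728*w^6 + 1.9136*w^5 - 9.1312*w^4 + 16.8736*w^3 - 0.8648*w^2 - 5.9488*w + 2.1112)/(2.8224*w^6 - 6.9888*w^5 + 7.8208*w^4 - 5.1328*w^3 + 2.08*w^2 - 0.4992*w + 0.0576)
(3) = 2
(4) = -6*l - 4
(5) = 20*(-q - 1)/(q^2*(q + 2)^2)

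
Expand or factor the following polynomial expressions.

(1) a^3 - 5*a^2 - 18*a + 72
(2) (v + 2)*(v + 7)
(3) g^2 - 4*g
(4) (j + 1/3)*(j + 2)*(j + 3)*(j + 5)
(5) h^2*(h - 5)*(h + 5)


(1) = (a - 6)*(a - 3)*(a + 4)
(2) = v^2 + 9*v + 14
(3) = g*(g - 4)
(4) = j^4 + 31*j^3/3 + 103*j^2/3 + 121*j/3 + 10
(5) = h^4 - 25*h^2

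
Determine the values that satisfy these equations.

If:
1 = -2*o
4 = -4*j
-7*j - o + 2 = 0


Then:
No Solution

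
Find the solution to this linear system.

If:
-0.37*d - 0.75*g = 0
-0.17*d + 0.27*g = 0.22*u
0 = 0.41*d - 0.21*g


Then:
d = 0.00
g = 0.00
u = 0.00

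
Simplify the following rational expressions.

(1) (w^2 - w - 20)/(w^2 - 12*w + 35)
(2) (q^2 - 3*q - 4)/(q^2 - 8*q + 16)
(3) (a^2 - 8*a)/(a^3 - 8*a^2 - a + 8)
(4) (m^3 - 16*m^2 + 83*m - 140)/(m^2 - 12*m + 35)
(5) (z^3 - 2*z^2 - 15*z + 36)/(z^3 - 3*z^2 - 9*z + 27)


(1) = (w + 4)/(w - 7)
(2) = (q + 1)/(q - 4)
(3) = a/(a^2 - 1)
(4) = m - 4
(5) = (z + 4)/(z + 3)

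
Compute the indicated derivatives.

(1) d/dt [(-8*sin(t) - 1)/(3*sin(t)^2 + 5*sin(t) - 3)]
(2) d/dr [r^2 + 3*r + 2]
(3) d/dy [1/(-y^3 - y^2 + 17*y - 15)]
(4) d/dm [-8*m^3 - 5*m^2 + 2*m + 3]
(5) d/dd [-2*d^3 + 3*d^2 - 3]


(1) = (24*sin(t)^2 + 6*sin(t) + 29)*cos(t)/(5*sin(t) - 3*cos(t)^2)^2
(2) = 2*r + 3
(3) = (3*y^2 + 2*y - 17)/(y^3 + y^2 - 17*y + 15)^2
(4) = -24*m^2 - 10*m + 2
(5) = 6*d*(1 - d)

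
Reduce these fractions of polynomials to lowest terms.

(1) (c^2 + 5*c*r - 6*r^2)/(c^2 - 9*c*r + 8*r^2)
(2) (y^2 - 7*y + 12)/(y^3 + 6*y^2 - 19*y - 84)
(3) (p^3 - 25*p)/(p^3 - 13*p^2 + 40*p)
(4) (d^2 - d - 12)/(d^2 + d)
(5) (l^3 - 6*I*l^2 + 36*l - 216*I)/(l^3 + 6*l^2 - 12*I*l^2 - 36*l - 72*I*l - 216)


(1) = (-c - 6*r)/(-c + 8*r)
(2) = (y - 3)/(y^2 + 10*y + 21)
(3) = (p + 5)/(p - 8)
(4) = (d^2 - d - 12)/(d^2 + d)
(5) = (l + 6*I)/(l + 6)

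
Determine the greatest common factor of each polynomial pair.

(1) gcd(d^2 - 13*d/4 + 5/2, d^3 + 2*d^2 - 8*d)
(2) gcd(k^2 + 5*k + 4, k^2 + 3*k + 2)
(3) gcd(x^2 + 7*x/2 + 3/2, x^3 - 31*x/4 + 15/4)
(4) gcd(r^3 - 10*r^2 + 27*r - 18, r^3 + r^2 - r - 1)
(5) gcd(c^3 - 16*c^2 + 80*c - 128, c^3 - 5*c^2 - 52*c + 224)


(1) = d - 2
(2) = k + 1
(3) = x + 3
(4) = gcd((r - 6)*(r - 3)*(r - 1), (r - 1)*(r + 1)^2) = r - 1
(5) = c^2 - 12*c + 32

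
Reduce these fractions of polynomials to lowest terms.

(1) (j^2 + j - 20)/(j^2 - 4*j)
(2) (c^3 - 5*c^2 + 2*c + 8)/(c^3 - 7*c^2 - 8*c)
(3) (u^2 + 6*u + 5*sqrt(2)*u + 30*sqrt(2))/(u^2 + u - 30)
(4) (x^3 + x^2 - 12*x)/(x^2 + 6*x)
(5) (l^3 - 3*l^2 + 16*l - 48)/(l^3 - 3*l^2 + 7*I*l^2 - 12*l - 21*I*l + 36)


(1) = (j + 5)/j
(2) = (c^2 - 6*c + 8)/(c^2 - 8*c)
(3) = (u + 5*sqrt(2))/(u - 5)
(4) = (x^2 + x - 12)/(x + 6)
(5) = (l - 4*I)/(l + 3*I)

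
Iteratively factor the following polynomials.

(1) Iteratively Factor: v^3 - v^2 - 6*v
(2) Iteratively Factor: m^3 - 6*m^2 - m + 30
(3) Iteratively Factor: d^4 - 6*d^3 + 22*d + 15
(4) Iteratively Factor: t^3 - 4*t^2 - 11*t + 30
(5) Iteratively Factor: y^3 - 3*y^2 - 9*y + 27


(1) = (v - 3)*(v^2 + 2*v) = (v - 3)*(v + 2)*(v)
(2) = (m - 5)*(m^2 - m - 6) = (m - 5)*(m + 2)*(m - 3)
(3) = (d + 1)*(d^3 - 7*d^2 + 7*d + 15) = (d - 5)*(d + 1)*(d^2 - 2*d - 3) = (d - 5)*(d + 1)^2*(d - 3)
(4) = (t - 2)*(t^2 - 2*t - 15) = (t - 2)*(t + 3)*(t - 5)
(5) = (y + 3)*(y^2 - 6*y + 9) = (y - 3)*(y + 3)*(y - 3)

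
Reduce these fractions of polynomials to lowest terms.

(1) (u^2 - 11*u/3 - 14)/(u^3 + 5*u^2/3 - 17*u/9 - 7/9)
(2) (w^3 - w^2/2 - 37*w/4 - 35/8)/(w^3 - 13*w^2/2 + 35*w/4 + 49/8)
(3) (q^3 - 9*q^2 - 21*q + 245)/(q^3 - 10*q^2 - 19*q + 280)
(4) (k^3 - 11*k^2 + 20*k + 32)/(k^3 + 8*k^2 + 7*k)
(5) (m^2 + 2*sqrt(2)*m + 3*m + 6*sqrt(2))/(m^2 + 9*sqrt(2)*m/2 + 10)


(1) = (3*u - 18)/(3*u^2 - 2*u - 1)
(2) = (2*w + 5)/(2*w - 7)
(3) = (q - 7)/(q - 8)
(4) = (k^2 - 12*k + 32)/(k^2 + 7*k)
(5) = (2*m + 6)/(2*m + 5*sqrt(2))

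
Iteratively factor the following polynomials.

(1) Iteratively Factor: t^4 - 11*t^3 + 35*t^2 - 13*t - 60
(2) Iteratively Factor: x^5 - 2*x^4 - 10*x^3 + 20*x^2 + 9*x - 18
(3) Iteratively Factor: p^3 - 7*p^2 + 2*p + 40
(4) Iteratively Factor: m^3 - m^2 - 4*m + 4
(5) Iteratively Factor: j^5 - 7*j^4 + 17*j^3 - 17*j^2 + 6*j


(1) = (t - 3)*(t^3 - 8*t^2 + 11*t + 20) = (t - 5)*(t - 3)*(t^2 - 3*t - 4) = (t - 5)*(t - 3)*(t + 1)*(t - 4)
(2) = (x + 3)*(x^4 - 5*x^3 + 5*x^2 + 5*x - 6) = (x - 1)*(x + 3)*(x^3 - 4*x^2 + x + 6) = (x - 1)*(x + 1)*(x + 3)*(x^2 - 5*x + 6) = (x - 2)*(x - 1)*(x + 1)*(x + 3)*(x - 3)
(3) = (p - 5)*(p^2 - 2*p - 8) = (p - 5)*(p + 2)*(p - 4)
(4) = (m + 2)*(m^2 - 3*m + 2) = (m - 2)*(m + 2)*(m - 1)
(5) = (j - 3)*(j^4 - 4*j^3 + 5*j^2 - 2*j) = (j - 3)*(j - 2)*(j^3 - 2*j^2 + j) = (j - 3)*(j - 2)*(j - 1)*(j^2 - j) = (j - 3)*(j - 2)*(j - 1)^2*(j)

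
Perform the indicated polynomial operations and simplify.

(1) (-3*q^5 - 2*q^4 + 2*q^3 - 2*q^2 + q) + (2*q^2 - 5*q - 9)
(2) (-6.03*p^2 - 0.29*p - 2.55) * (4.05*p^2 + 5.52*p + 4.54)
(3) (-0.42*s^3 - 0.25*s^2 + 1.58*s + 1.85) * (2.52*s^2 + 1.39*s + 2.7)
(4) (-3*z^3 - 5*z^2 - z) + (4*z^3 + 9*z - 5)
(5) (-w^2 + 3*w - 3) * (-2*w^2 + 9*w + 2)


(1) = -3*q^5 - 2*q^4 + 2*q^3 - 4*q - 9
(2) = -24.4215*p^4 - 34.4601*p^3 - 39.3045*p^2 - 15.3926*p - 11.577
(3) = -1.0584*s^5 - 1.2138*s^4 + 2.5001*s^3 + 6.1832*s^2 + 6.8375*s + 4.995
(4) = z^3 - 5*z^2 + 8*z - 5
(5) = 2*w^4 - 15*w^3 + 31*w^2 - 21*w - 6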